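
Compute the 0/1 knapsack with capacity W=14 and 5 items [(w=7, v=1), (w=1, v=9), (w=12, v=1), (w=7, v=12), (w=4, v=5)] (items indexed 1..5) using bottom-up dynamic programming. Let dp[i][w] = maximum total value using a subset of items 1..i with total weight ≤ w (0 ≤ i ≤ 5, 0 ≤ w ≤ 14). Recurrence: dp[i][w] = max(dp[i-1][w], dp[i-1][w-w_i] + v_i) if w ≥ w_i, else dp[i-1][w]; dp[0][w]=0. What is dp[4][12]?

21

i\w   0   1   2   3   4   5   6   7   8   9  10  11  12  13  14
  0   0   0   0   0   0   0   0   0   0   0   0   0   0   0   0
  1   0   0   0   0   0   0   0   1   1   1   1   1   1   1   1
  2   0   9   9   9   9   9   9   9  10  10  10  10  10  10  10
  3   0   9   9   9   9   9   9   9  10  10  10  10  10  10  10
  4   0   9   9   9   9   9   9  12  21  21  21  21  21  21  21
  5   0   9   9   9   9  14  14  14  21  21  21  21  26  26  26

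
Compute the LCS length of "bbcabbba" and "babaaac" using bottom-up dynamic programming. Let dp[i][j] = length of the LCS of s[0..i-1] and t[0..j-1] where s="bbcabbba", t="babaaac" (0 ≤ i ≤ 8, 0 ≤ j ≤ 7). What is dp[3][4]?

2

   ''  b  a  b  a  a  a  c
''  0  0  0  0  0  0  0  0
 b  0  1  1  1  1  1  1  1
 b  0  1  1  2  2  2  2  2
 c  0  1  1  2  2  2  2  3
 a  0  1  2  2  3  3  3  3
 b  0  1  2  3  3  3  3  3
 b  0  1  2  3  3  3  3  3
 b  0  1  2  3  3  3  3  3
 a  0  1  2  3  4  4  4  4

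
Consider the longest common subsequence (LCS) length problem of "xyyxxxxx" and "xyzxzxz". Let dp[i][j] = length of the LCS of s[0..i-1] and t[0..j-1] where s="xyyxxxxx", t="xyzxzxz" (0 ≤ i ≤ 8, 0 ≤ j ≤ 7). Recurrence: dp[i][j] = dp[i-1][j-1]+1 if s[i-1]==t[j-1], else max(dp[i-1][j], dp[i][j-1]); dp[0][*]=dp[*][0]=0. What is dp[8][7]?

4

   ''  x  y  z  x  z  x  z
''  0  0  0  0  0  0  0  0
 x  0  1  1  1  1  1  1  1
 y  0  1  2  2  2  2  2  2
 y  0  1  2  2  2  2  2  2
 x  0  1  2  2  3  3  3  3
 x  0  1  2  2  3  3  4  4
 x  0  1  2  2  3  3  4  4
 x  0  1  2  2  3  3  4  4
 x  0  1  2  2  3  3  4  4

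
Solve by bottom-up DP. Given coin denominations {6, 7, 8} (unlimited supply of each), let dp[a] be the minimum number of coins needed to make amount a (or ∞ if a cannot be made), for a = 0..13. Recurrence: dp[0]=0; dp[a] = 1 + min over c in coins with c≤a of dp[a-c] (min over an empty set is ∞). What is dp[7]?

 a  0  1  2  3  4  5  6  7  8  9 10 11 12 13
dp  0  -  -  -  -  -  1  1  1  -  -  -  2  2
(- denotes ∞ / unreachable)

1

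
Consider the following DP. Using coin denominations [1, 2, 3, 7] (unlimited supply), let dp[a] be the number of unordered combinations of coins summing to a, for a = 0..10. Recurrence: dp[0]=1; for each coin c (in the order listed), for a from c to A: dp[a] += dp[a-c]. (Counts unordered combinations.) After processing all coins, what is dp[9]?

after  coin     0     1     2     3     4     5     6     7     8     9    10
          1     1     1     1     1     1     1     1     1     1     1     1
          2     1     1     2     2     3     3     4     4     5     5     6
          3     1     1     2     3     4     5     7     8    10    12    14
          7     1     1     2     3     4     5     7     9    11    14    17

14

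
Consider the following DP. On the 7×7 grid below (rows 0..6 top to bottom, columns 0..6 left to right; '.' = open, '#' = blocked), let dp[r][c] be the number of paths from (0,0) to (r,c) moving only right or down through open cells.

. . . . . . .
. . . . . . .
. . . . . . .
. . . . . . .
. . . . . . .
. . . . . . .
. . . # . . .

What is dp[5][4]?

126

r\c   0   1   2   3   4   5   6
  0   1   1   1   1   1   1   1
  1   1   2   3   4   5   6   7
  2   1   3   6  10  15  21  28
  3   1   4  10  20  35  56  84
  4   1   5  15  35  70 126 210
  5   1   6  21  56 126 252 462
  6   1   7  28   0 126 378 840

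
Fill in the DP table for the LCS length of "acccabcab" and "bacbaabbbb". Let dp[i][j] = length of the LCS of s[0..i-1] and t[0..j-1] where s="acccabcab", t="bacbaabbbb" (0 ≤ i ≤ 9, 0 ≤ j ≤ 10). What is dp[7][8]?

   ''  b  a  c  b  a  a  b  b  b  b
''  0  0  0  0  0  0  0  0  0  0  0
 a  0  0  1  1  1  1  1  1  1  1  1
 c  0  0  1  2  2  2  2  2  2  2  2
 c  0  0  1  2  2  2  2  2  2  2  2
 c  0  0  1  2  2  2  2  2  2  2  2
 a  0  0  1  2  2  3  3  3  3  3  3
 b  0  1  1  2  3  3  3  4  4  4  4
 c  0  1  1  2  3  3  3  4  4  4  4
 a  0  1  2  2  3  4  4  4  4  4  4
 b  0  1  2  2  3  4  4  5  5  5  5

4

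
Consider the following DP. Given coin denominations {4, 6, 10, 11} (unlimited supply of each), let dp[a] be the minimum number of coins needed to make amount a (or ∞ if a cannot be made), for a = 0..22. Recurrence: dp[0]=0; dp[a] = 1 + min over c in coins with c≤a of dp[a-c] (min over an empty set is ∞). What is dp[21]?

 a  0  1  2  3  4  5  6  7  8  9 10 11 12 13 14 15 16 17 18 19 20 21 22
dp  0  -  -  -  1  -  1  -  2  -  1  1  2  -  2  2  2  2  3  3  2  2  2
(- denotes ∞ / unreachable)

2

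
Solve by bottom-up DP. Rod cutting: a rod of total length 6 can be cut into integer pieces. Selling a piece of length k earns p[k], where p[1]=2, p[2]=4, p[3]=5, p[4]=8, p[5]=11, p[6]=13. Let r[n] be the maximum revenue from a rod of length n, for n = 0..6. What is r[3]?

   n    0    1    2    3    4    5    6
r[n]    0    2    4    6    8   11   13

6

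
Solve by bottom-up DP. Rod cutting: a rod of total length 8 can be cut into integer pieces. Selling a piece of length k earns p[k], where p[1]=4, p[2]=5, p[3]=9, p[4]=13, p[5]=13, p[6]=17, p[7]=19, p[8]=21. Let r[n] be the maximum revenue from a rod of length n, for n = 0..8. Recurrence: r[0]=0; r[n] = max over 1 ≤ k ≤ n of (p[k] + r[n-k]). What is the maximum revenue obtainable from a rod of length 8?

32

   n    0    1    2    3    4    5    6    7    8
r[n]    0    4    8   12   16   20   24   28   32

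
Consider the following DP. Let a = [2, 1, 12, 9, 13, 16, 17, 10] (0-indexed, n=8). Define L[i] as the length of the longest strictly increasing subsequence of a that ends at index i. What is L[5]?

4

   i    0    1    2    3    4    5    6    7
a[i]    2    1   12    9   13   16   17   10
L[i]    1    1    2    2    3    4    5    3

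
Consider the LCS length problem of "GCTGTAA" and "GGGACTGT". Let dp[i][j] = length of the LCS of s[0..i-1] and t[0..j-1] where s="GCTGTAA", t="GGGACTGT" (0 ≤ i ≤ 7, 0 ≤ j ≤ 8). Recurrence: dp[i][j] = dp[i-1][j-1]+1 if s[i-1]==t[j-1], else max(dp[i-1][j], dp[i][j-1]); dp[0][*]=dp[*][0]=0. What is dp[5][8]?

5

   ''  G  G  G  A  C  T  G  T
''  0  0  0  0  0  0  0  0  0
 G  0  1  1  1  1  1  1  1  1
 C  0  1  1  1  1  2  2  2  2
 T  0  1  1  1  1  2  3  3  3
 G  0  1  2  2  2  2  3  4  4
 T  0  1  2  2  2  2  3  4  5
 A  0  1  2  2  3  3  3  4  5
 A  0  1  2  2  3  3  3  4  5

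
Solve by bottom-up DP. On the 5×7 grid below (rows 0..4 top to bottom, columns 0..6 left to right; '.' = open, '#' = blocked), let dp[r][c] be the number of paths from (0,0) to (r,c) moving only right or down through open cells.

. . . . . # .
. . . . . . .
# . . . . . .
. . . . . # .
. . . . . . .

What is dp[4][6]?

79

r\c   0   1   2   3   4   5   6
  0   1   1   1   1   1   0   0
  1   1   2   3   4   5   5   5
  2   0   2   5   9  14  19  24
  3   0   2   7  16  30   0  24
  4   0   2   9  25  55  55  79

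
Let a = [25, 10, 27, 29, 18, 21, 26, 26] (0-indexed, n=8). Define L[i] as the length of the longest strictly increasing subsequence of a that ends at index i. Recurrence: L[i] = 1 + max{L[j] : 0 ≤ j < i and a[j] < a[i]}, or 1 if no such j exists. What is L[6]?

   i    0    1    2    3    4    5    6    7
a[i]   25   10   27   29   18   21   26   26
L[i]    1    1    2    3    2    3    4    4

4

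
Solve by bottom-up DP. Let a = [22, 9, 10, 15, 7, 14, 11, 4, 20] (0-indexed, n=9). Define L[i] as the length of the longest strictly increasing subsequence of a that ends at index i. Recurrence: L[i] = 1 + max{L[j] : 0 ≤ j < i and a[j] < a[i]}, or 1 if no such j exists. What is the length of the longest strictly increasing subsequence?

4

   i    0    1    2    3    4    5    6    7    8
a[i]   22    9   10   15    7   14   11    4   20
L[i]    1    1    2    3    1    3    3    1    4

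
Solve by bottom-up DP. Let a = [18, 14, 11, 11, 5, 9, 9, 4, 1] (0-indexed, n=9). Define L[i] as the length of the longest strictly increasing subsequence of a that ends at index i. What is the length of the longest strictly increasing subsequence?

   i    0    1    2    3    4    5    6    7    8
a[i]   18   14   11   11    5    9    9    4    1
L[i]    1    1    1    1    1    2    2    1    1

2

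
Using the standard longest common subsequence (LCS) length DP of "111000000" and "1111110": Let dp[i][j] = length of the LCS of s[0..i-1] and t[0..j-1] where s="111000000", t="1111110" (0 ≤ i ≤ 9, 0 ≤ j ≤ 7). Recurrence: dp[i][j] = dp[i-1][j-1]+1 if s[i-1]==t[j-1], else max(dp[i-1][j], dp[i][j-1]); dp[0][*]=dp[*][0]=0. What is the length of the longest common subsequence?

   ''  1  1  1  1  1  1  0
''  0  0  0  0  0  0  0  0
 1  0  1  1  1  1  1  1  1
 1  0  1  2  2  2  2  2  2
 1  0  1  2  3  3  3  3  3
 0  0  1  2  3  3  3  3  4
 0  0  1  2  3  3  3  3  4
 0  0  1  2  3  3  3  3  4
 0  0  1  2  3  3  3  3  4
 0  0  1  2  3  3  3  3  4
 0  0  1  2  3  3  3  3  4

4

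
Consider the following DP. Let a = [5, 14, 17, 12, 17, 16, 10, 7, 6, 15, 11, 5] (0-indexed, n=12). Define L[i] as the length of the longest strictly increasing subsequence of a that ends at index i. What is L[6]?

2

   i    0    1    2    3    4    5    6    7    8    9   10   11
a[i]    5   14   17   12   17   16   10    7    6   15   11    5
L[i]    1    2    3    2    3    3    2    2    2    3    3    1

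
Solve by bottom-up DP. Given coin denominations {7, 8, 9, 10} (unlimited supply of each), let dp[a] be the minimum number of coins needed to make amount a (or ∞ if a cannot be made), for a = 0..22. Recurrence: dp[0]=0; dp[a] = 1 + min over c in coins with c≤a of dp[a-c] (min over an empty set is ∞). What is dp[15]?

 a  0  1  2  3  4  5  6  7  8  9 10 11 12 13 14 15 16 17 18 19 20 21 22
dp  0  -  -  -  -  -  -  1  1  1  1  -  -  -  2  2  2  2  2  2  2  3  3
(- denotes ∞ / unreachable)

2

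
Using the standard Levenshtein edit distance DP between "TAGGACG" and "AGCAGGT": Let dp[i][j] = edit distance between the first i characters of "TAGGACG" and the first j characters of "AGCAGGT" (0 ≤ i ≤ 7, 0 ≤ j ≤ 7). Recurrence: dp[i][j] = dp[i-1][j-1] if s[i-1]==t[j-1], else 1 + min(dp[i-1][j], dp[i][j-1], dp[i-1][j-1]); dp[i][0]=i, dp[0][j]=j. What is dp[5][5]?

   ''  A  G  C  A  G  G  T
''  0  1  2  3  4  5  6  7
 T  1  1  2  3  4  5  6  6
 A  2  1  2  3  3  4  5  6
 G  3  2  1  2  3  3  4  5
 G  4  3  2  2  3  3  3  4
 A  5  4  3  3  2  3  4  4
 C  6  5  4  3  3  3  4  5
 G  7  6  5  4  4  3  3  4

3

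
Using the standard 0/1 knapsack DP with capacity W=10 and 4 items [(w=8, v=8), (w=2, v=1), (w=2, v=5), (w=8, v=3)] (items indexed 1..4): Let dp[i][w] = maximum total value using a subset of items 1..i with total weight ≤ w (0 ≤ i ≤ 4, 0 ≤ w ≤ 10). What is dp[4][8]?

8

i\w   0   1   2   3   4   5   6   7   8   9  10
  0   0   0   0   0   0   0   0   0   0   0   0
  1   0   0   0   0   0   0   0   0   8   8   8
  2   0   0   1   1   1   1   1   1   8   8   9
  3   0   0   5   5   6   6   6   6   8   8  13
  4   0   0   5   5   6   6   6   6   8   8  13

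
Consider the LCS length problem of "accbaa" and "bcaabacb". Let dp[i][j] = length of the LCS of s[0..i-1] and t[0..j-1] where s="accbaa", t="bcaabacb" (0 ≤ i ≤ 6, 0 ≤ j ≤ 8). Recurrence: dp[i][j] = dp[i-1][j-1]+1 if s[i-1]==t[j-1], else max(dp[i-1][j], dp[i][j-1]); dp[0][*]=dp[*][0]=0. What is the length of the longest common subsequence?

3

   ''  b  c  a  a  b  a  c  b
''  0  0  0  0  0  0  0  0  0
 a  0  0  0  1  1  1  1  1  1
 c  0  0  1  1  1  1  1  2  2
 c  0  0  1  1  1  1  1  2  2
 b  0  1  1  1  1  2  2  2  3
 a  0  1  1  2  2  2  3  3  3
 a  0  1  1  2  3  3  3  3  3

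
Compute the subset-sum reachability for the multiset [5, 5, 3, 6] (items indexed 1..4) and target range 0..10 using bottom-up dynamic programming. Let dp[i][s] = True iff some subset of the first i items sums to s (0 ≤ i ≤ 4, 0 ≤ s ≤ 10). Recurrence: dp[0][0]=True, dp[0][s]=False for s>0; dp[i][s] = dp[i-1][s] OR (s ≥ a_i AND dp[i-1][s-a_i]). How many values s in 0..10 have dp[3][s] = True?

5

i\s   0   1   2   3   4   5   6   7   8   9  10
  0   T   F   F   F   F   F   F   F   F   F   F
  1   T   F   F   F   F   T   F   F   F   F   F
  2   T   F   F   F   F   T   F   F   F   F   T
  3   T   F   F   T   F   T   F   F   T   F   T
  4   T   F   F   T   F   T   T   F   T   T   T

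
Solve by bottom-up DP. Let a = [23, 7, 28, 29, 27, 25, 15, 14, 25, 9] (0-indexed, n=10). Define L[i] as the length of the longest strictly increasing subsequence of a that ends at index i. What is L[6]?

   i    0    1    2    3    4    5    6    7    8    9
a[i]   23    7   28   29   27   25   15   14   25    9
L[i]    1    1    2    3    2    2    2    2    3    2

2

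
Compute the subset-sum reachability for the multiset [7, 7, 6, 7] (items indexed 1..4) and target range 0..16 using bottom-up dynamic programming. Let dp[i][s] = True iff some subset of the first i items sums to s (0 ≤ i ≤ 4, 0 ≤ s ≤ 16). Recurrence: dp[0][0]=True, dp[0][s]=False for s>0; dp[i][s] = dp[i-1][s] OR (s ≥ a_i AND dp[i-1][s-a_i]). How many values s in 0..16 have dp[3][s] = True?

5

i\s   0   1   2   3   4   5   6   7   8   9  10  11  12  13  14  15  16
  0   T   F   F   F   F   F   F   F   F   F   F   F   F   F   F   F   F
  1   T   F   F   F   F   F   F   T   F   F   F   F   F   F   F   F   F
  2   T   F   F   F   F   F   F   T   F   F   F   F   F   F   T   F   F
  3   T   F   F   F   F   F   T   T   F   F   F   F   F   T   T   F   F
  4   T   F   F   F   F   F   T   T   F   F   F   F   F   T   T   F   F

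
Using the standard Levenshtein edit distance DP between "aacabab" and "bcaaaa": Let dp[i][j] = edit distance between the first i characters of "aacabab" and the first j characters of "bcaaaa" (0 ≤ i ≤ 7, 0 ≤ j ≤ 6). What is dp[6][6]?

4

   ''  b  c  a  a  a  a
''  0  1  2  3  4  5  6
 a  1  1  2  2  3  4  5
 a  2  2  2  2  2  3  4
 c  3  3  2  3  3  3  4
 a  4  4  3  2  3  3  3
 b  5  4  4  3  3  4  4
 a  6  5  5  4  3  3  4
 b  7  6  6  5  4  4  4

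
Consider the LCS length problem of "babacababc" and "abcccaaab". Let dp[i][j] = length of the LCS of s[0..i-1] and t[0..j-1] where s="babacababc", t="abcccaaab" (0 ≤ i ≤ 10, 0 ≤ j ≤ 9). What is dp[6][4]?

3

   ''  a  b  c  c  c  a  a  a  b
''  0  0  0  0  0  0  0  0  0  0
 b  0  0  1  1  1  1  1  1  1  1
 a  0  1  1  1  1  1  2  2  2  2
 b  0  1  2  2  2  2  2  2  2  3
 a  0  1  2  2  2  2  3  3  3  3
 c  0  1  2  3  3  3  3  3  3  3
 a  0  1  2  3  3  3  4  4  4  4
 b  0  1  2  3  3  3  4  4  4  5
 a  0  1  2  3  3  3  4  5  5  5
 b  0  1  2  3  3  3  4  5  5  6
 c  0  1  2  3  4  4  4  5  5  6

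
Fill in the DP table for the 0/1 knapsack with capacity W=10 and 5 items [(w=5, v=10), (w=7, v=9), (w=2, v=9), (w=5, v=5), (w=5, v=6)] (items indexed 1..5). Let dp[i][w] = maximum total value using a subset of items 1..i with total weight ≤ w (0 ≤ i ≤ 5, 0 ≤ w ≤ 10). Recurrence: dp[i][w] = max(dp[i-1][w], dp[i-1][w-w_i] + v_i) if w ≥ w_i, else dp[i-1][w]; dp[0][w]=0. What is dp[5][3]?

i\w   0   1   2   3   4   5   6   7   8   9  10
  0   0   0   0   0   0   0   0   0   0   0   0
  1   0   0   0   0   0  10  10  10  10  10  10
  2   0   0   0   0   0  10  10  10  10  10  10
  3   0   0   9   9   9  10  10  19  19  19  19
  4   0   0   9   9   9  10  10  19  19  19  19
  5   0   0   9   9   9  10  10  19  19  19  19

9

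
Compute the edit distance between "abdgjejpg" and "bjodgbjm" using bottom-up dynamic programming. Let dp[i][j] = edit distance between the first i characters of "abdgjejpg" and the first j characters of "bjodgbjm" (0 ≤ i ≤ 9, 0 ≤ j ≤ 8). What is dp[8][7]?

   ''  b  j  o  d  g  b  j  m
''  0  1  2  3  4  5  6  7  8
 a  1  1  2  3  4  5  6  7  8
 b  2  1  2  3  4  5  5  6  7
 d  3  2  2  3  3  4  5  6  7
 g  4  3  3  3  4  3  4  5  6
 j  5  4  3  4  4  4  4  4  5
 e  6  5  4  4  5  5  5  5  5
 j  7  6  5  5  5  6  6  5  6
 p  8  7  6  6  6  6  7  6  6
 g  9  8  7  7  7  6  7  7  7

6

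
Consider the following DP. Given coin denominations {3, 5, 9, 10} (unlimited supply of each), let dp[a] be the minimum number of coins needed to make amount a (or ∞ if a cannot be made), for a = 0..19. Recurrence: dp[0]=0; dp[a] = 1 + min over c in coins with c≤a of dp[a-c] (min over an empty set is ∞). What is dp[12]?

2

 a  0  1  2  3  4  5  6  7  8  9 10 11 12 13 14 15 16 17 18 19
dp  0  -  -  1  -  1  2  -  2  1  1  3  2  2  2  2  3  3  2  2
(- denotes ∞ / unreachable)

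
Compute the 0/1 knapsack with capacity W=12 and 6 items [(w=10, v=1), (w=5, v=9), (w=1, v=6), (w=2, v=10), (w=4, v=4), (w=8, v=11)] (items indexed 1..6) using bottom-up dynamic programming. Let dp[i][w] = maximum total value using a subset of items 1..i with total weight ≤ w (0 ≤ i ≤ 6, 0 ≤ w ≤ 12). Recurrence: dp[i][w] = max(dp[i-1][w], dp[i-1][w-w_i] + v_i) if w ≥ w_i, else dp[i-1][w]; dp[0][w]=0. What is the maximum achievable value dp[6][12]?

29

i\w   0   1   2   3   4   5   6   7   8   9  10  11  12
  0   0   0   0   0   0   0   0   0   0   0   0   0   0
  1   0   0   0   0   0   0   0   0   0   0   1   1   1
  2   0   0   0   0   0   9   9   9   9   9   9   9   9
  3   0   6   6   6   6   9  15  15  15  15  15  15  15
  4   0   6  10  16  16  16  16  19  25  25  25  25  25
  5   0   6  10  16  16  16  16  20  25  25  25  25  29
  6   0   6  10  16  16  16  16  20  25  25  25  27  29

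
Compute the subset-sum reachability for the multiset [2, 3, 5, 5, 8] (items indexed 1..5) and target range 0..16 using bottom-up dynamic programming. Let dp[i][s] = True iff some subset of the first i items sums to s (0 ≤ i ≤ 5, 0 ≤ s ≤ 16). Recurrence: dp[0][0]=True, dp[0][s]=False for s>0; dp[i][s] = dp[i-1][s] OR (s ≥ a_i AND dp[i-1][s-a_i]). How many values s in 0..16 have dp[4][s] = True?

i\s   0   1   2   3   4   5   6   7   8   9  10  11  12  13  14  15  16
  0   T   F   F   F   F   F   F   F   F   F   F   F   F   F   F   F   F
  1   T   F   T   F   F   F   F   F   F   F   F   F   F   F   F   F   F
  2   T   F   T   T   F   T   F   F   F   F   F   F   F   F   F   F   F
  3   T   F   T   T   F   T   F   T   T   F   T   F   F   F   F   F   F
  4   T   F   T   T   F   T   F   T   T   F   T   F   T   T   F   T   F
  5   T   F   T   T   F   T   F   T   T   F   T   T   T   T   F   T   T

10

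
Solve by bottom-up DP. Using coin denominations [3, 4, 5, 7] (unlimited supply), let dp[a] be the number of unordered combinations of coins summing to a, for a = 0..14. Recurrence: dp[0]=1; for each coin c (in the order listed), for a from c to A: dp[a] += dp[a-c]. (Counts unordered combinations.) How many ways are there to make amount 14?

after  coin     0     1     2     3     4     5     6     7     8     9    10    11    12    13    14
          3     1     0     0     1     0     0     1     0     0     1     0     0     1     0     0
          4     1     0     0     1     1     0     1     1     1     1     1     1     2     1     1
          5     1     0     0     1     1     1     1     1     2     2     2     2     3     3     3
          7     1     0     0     1     1     1     1     2     2     2     3     3     4     4     5

5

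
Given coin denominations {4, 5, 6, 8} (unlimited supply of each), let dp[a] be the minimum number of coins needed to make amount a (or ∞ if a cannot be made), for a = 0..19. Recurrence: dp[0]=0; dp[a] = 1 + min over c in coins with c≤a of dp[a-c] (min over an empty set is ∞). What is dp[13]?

2

 a  0  1  2  3  4  5  6  7  8  9 10 11 12 13 14 15 16 17 18 19
dp  0  -  -  -  1  1  1  -  1  2  2  2  2  2  2  3  2  3  3  3
(- denotes ∞ / unreachable)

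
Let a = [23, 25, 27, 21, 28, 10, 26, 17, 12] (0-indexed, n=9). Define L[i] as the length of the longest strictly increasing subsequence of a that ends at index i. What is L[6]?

   i    0    1    2    3    4    5    6    7    8
a[i]   23   25   27   21   28   10   26   17   12
L[i]    1    2    3    1    4    1    3    2    2

3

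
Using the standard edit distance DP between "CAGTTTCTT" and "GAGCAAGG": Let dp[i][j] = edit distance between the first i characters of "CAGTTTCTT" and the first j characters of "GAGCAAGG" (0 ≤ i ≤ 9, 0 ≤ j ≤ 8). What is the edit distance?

7

   ''  G  A  G  C  A  A  G  G
''  0  1  2  3  4  5  6  7  8
 C  1  1  2  3  3  4  5  6  7
 A  2  2  1  2  3  3  4  5  6
 G  3  2  2  1  2  3  4  4  5
 T  4  3  3  2  2  3  4  5  5
 T  5  4  4  3  3  3  4  5  6
 T  6  5  5  4  4  4  4  5  6
 C  7  6  6  5  4  5  5  5  6
 T  8  7  7  6  5  5  6  6  6
 T  9  8  8  7  6  6  6  7  7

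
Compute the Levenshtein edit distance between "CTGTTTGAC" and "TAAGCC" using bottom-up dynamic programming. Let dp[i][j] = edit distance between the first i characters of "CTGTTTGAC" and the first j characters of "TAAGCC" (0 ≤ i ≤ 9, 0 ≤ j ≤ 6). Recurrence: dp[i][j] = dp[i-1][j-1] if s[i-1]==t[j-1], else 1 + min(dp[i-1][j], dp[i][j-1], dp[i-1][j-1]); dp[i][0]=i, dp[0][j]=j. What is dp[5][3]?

4

   ''  T  A  A  G  C  C
''  0  1  2  3  4  5  6
 C  1  1  2  3  4  4  5
 T  2  1  2  3  4  5  5
 G  3  2  2  3  3  4  5
 T  4  3  3  3  4  4  5
 T  5  4  4  4  4  5  5
 T  6  5  5  5  5  5  6
 G  7  6  6  6  5  6  6
 A  8  7  6  6  6  6  7
 C  9  8  7  7  7  6  6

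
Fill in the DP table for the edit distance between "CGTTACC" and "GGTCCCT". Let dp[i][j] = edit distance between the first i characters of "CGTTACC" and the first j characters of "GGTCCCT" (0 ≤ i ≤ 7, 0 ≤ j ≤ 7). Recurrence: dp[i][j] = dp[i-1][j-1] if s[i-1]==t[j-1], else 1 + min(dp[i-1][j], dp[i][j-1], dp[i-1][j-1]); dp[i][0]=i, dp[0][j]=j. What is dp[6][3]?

4

   ''  G  G  T  C  C  C  T
''  0  1  2  3  4  5  6  7
 C  1  1  2  3  3  4  5  6
 G  2  1  1  2  3  4  5  6
 T  3  2  2  1  2  3  4  5
 T  4  3  3  2  2  3  4  4
 A  5  4  4  3  3  3  4  5
 C  6  5  5  4  3  3  3  4
 C  7  6  6  5  4  3  3  4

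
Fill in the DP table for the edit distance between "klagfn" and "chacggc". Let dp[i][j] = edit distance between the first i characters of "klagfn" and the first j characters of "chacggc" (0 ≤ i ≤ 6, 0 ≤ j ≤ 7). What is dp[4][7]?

5

   ''  c  h  a  c  g  g  c
''  0  1  2  3  4  5  6  7
 k  1  1  2  3  4  5  6  7
 l  2  2  2  3  4  5  6  7
 a  3  3  3  2  3  4  5  6
 g  4  4  4  3  3  3  4  5
 f  5  5  5  4  4  4  4  5
 n  6  6  6  5  5  5  5  5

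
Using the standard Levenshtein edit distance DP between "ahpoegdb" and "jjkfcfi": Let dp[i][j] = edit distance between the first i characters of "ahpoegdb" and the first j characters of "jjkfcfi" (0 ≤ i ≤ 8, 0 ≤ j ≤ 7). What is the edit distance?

8

   ''  j  j  k  f  c  f  i
''  0  1  2  3  4  5  6  7
 a  1  1  2  3  4  5  6  7
 h  2  2  2  3  4  5  6  7
 p  3  3  3  3  4  5  6  7
 o  4  4  4  4  4  5  6  7
 e  5  5  5  5  5  5  6  7
 g  6  6  6  6  6  6  6  7
 d  7  7  7  7  7  7  7  7
 b  8  8  8  8  8  8  8  8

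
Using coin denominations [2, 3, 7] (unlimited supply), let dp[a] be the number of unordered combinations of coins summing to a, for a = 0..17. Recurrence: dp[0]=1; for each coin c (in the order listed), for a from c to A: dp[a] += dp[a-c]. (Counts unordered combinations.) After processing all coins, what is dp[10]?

after  coin     0     1     2     3     4     5     6     7     8     9    10    11    12    13    14    15    16    17
          2     1     0     1     0     1     0     1     0     1     0     1     0     1     0     1     0     1     0
          3     1     0     1     1     1     1     2     1     2     2     2     2     3     2     3     3     3     3
          7     1     0     1     1     1     1     2     2     2     3     3     3     4     4     5     5     6     6

3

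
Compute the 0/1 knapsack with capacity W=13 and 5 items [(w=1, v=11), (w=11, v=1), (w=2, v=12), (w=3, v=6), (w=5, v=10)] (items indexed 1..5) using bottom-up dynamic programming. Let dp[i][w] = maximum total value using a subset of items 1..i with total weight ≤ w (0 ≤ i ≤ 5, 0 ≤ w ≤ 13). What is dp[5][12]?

39

i\w   0   1   2   3   4   5   6   7   8   9  10  11  12  13
  0   0   0   0   0   0   0   0   0   0   0   0   0   0   0
  1   0  11  11  11  11  11  11  11  11  11  11  11  11  11
  2   0  11  11  11  11  11  11  11  11  11  11  11  12  12
  3   0  11  12  23  23  23  23  23  23  23  23  23  23  23
  4   0  11  12  23  23  23  29  29  29  29  29  29  29  29
  5   0  11  12  23  23  23  29  29  33  33  33  39  39  39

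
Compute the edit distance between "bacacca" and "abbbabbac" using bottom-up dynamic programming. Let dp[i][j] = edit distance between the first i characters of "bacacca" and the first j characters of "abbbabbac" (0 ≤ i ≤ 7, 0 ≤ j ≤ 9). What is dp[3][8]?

6

   ''  a  b  b  b  a  b  b  a  c
''  0  1  2  3  4  5  6  7  8  9
 b  1  1  1  2  3  4  5  6  7  8
 a  2  1  2  2  3  3  4  5  6  7
 c  3  2  2  3  3  4  4  5  6  6
 a  4  3  3  3  4  3  4  5  5  6
 c  5  4  4  4  4  4  4  5  6  5
 c  6  5  5  5  5  5  5  5  6  6
 a  7  6  6  6  6  5  6  6  5  6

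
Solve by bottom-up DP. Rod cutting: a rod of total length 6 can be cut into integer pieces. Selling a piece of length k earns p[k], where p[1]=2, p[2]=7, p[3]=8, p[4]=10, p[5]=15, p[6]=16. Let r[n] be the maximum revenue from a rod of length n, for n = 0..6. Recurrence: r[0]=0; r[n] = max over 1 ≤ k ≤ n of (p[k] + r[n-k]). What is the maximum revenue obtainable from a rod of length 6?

21

   n    0    1    2    3    4    5    6
r[n]    0    2    7    9   14   16   21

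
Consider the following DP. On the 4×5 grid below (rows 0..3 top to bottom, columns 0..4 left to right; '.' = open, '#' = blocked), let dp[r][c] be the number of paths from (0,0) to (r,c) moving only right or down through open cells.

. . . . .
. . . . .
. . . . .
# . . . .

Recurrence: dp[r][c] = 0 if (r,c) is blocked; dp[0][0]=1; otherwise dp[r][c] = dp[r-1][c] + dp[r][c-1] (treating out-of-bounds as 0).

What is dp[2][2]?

r\c   0   1   2   3   4
  0   1   1   1   1   1
  1   1   2   3   4   5
  2   1   3   6  10  15
  3   0   3   9  19  34

6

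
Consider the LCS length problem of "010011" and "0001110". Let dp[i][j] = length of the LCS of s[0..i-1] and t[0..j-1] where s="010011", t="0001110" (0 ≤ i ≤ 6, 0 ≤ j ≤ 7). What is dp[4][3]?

   ''  0  0  0  1  1  1  0
''  0  0  0  0  0  0  0  0
 0  0  1  1  1  1  1  1  1
 1  0  1  1  1  2  2  2  2
 0  0  1  2  2  2  2  2  3
 0  0  1  2  3  3  3  3  3
 1  0  1  2  3  4  4  4  4
 1  0  1  2  3  4  5  5  5

3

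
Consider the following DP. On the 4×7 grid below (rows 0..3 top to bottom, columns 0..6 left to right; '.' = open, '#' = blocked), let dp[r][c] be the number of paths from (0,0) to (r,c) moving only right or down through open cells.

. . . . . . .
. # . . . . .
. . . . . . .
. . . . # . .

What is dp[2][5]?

11

r\c   0   1   2   3   4   5   6
  0   1   1   1   1   1   1   1
  1   1   0   1   2   3   4   5
  2   1   1   2   4   7  11  16
  3   1   2   4   8   0  11  27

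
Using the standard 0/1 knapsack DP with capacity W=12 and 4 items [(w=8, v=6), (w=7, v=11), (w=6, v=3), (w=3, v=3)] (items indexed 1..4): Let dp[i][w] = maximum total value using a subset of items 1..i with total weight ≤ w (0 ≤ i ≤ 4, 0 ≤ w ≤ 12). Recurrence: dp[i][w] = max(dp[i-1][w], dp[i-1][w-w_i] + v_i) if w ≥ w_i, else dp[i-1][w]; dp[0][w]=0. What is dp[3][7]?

11

i\w   0   1   2   3   4   5   6   7   8   9  10  11  12
  0   0   0   0   0   0   0   0   0   0   0   0   0   0
  1   0   0   0   0   0   0   0   0   6   6   6   6   6
  2   0   0   0   0   0   0   0  11  11  11  11  11  11
  3   0   0   0   0   0   0   3  11  11  11  11  11  11
  4   0   0   0   3   3   3   3  11  11  11  14  14  14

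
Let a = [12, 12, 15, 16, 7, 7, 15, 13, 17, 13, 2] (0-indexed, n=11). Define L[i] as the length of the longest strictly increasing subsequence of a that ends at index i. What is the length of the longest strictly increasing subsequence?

   i    0    1    2    3    4    5    6    7    8    9   10
a[i]   12   12   15   16    7    7   15   13   17   13    2
L[i]    1    1    2    3    1    1    2    2    4    2    1

4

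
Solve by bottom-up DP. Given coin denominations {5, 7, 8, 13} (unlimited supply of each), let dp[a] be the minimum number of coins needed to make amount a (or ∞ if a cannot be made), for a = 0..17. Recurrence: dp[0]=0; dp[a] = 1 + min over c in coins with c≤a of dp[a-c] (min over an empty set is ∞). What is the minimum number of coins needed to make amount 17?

3

 a  0  1  2  3  4  5  6  7  8  9 10 11 12 13 14 15 16 17
dp  0  -  -  -  -  1  -  1  1  -  2  -  2  1  2  2  2  3
(- denotes ∞ / unreachable)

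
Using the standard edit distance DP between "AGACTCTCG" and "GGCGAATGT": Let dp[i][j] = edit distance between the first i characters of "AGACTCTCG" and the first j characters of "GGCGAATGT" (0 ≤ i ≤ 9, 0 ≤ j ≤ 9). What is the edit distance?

7

   ''  G  G  C  G  A  A  T  G  T
''  0  1  2  3  4  5  6  7  8  9
 A  1  1  2  3  4  4  5  6  7  8
 G  2  1  1  2  3  4  5  6  6  7
 A  3  2  2  2  3  3  4  5  6  7
 C  4  3  3  2  3  4  4  5  6  7
 T  5  4  4  3  3  4  5  4  5  6
 C  6  5  5  4  4  4  5  5  5  6
 T  7  6  6  5  5  5  5  5  6  5
 C  8  7  7  6  6  6  6  6  6  6
 G  9  8  7  7  6  7  7  7  6  7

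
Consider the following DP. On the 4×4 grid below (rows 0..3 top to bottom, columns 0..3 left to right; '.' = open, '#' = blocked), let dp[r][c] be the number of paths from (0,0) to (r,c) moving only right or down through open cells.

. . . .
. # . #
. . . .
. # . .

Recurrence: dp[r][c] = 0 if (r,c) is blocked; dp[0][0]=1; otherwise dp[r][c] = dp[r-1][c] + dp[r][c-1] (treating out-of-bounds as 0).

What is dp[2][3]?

2

r\c   0   1   2   3
  0   1   1   1   1
  1   1   0   1   0
  2   1   1   2   2
  3   1   0   2   4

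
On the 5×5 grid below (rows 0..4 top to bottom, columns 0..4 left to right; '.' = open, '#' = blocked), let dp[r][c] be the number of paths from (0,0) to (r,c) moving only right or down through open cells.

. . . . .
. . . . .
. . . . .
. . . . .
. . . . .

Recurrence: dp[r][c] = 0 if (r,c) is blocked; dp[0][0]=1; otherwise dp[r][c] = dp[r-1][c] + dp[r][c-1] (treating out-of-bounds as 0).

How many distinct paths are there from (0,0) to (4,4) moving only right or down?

70

r\c   0   1   2   3   4
  0   1   1   1   1   1
  1   1   2   3   4   5
  2   1   3   6  10  15
  3   1   4  10  20  35
  4   1   5  15  35  70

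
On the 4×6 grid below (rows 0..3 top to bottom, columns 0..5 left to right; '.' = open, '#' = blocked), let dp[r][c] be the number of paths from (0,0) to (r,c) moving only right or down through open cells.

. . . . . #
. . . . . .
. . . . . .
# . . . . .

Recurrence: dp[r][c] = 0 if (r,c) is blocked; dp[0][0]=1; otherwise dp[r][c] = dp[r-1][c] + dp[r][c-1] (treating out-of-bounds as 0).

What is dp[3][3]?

19

r\c   0   1   2   3   4   5
  0   1   1   1   1   1   0
  1   1   2   3   4   5   5
  2   1   3   6  10  15  20
  3   0   3   9  19  34  54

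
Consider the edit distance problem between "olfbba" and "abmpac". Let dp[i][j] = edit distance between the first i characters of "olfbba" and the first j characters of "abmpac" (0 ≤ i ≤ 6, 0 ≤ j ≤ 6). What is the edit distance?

   ''  a  b  m  p  a  c
''  0  1  2  3  4  5  6
 o  1  1  2  3  4  5  6
 l  2  2  2  3  4  5  6
 f  3  3  3  3  4  5  6
 b  4  4  3  4  4  5  6
 b  5  5  4  4  5  5  6
 a  6  5  5  5  5  5  6

6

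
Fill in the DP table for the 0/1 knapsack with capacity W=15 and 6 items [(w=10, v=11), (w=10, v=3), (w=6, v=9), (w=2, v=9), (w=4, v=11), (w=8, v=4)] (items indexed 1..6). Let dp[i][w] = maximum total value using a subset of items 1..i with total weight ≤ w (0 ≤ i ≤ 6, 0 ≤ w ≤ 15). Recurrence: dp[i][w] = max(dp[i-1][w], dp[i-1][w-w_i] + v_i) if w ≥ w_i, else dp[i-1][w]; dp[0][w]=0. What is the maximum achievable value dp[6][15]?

29

i\w   0   1   2   3   4   5   6   7   8   9  10  11  12  13  14  15
  0   0   0   0   0   0   0   0   0   0   0   0   0   0   0   0   0
  1   0   0   0   0   0   0   0   0   0   0  11  11  11  11  11  11
  2   0   0   0   0   0   0   0   0   0   0  11  11  11  11  11  11
  3   0   0   0   0   0   0   9   9   9   9  11  11  11  11  11  11
  4   0   0   9   9   9   9   9   9  18  18  18  18  20  20  20  20
  5   0   0   9   9  11  11  20  20  20  20  20  20  29  29  29  29
  6   0   0   9   9  11  11  20  20  20  20  20  20  29  29  29  29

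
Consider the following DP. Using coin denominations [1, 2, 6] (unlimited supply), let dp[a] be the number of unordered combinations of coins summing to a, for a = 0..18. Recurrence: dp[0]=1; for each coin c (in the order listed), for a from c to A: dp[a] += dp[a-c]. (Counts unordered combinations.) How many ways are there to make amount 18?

22

after  coin     0     1     2     3     4     5     6     7     8     9    10    11    12    13    14    15    16    17    18
          1     1     1     1     1     1     1     1     1     1     1     1     1     1     1     1     1     1     1     1
          2     1     1     2     2     3     3     4     4     5     5     6     6     7     7     8     8     9     9    10
          6     1     1     2     2     3     3     5     5     7     7     9     9    12    12    15    15    18    18    22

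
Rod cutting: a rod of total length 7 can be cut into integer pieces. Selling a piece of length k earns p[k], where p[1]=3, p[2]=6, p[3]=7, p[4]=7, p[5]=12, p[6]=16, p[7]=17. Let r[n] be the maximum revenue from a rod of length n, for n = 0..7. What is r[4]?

   n    0    1    2    3    4    5    6    7
r[n]    0    3    6    9   12   15   18   21

12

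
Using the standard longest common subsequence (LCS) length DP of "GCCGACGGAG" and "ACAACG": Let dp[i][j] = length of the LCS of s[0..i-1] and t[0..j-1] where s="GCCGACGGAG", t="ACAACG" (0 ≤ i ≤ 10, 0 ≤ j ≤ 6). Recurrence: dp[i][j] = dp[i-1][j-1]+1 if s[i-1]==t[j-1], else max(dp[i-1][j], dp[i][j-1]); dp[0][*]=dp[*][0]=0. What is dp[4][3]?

   ''  A  C  A  A  C  G
''  0  0  0  0  0  0  0
 G  0  0  0  0  0  0  1
 C  0  0  1  1  1  1  1
 C  0  0  1  1  1  2  2
 G  0  0  1  1  1  2  3
 A  0  1  1  2  2  2  3
 C  0  1  2  2  2  3  3
 G  0  1  2  2  2  3  4
 G  0  1  2  2  2  3  4
 A  0  1  2  3  3  3  4
 G  0  1  2  3  3  3  4

1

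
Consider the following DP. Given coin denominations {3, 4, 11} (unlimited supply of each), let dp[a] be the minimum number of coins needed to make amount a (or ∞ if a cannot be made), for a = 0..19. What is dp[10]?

 a  0  1  2  3  4  5  6  7  8  9 10 11 12 13 14 15 16 17 18 19
dp  0  -  -  1  1  -  2  2  2  3  3  1  3  4  2  2  4  3  3  3
(- denotes ∞ / unreachable)

3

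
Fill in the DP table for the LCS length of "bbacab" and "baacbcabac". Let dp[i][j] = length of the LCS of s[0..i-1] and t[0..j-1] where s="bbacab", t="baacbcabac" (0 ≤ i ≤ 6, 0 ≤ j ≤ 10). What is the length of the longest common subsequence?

   ''  b  a  a  c  b  c  a  b  a  c
''  0  0  0  0  0  0  0  0  0  0  0
 b  0  1  1  1  1  1  1  1  1  1  1
 b  0  1  1  1  1  2  2  2  2  2  2
 a  0  1  2  2  2  2  2  3  3  3  3
 c  0  1  2  2  3  3  3  3  3  3  4
 a  0  1  2  3  3  3  3  4  4  4  4
 b  0  1  2  3  3  4  4  4  5  5  5

5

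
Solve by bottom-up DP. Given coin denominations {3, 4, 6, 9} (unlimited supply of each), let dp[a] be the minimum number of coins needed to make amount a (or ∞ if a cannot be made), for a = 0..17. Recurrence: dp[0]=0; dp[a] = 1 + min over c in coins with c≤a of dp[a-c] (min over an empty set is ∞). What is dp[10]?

2

 a  0  1  2  3  4  5  6  7  8  9 10 11 12 13 14 15 16 17
dp  0  -  -  1  1  -  1  2  2  1  2  3  2  2  3  2  3  3
(- denotes ∞ / unreachable)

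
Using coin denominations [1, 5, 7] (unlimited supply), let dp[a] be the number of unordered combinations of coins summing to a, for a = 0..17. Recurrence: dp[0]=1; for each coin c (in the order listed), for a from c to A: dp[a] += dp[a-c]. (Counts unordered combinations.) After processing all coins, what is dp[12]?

5

after  coin     0     1     2     3     4     5     6     7     8     9    10    11    12    13    14    15    16    17
          1     1     1     1     1     1     1     1     1     1     1     1     1     1     1     1     1     1     1
          5     1     1     1     1     1     2     2     2     2     2     3     3     3     3     3     4     4     4
          7     1     1     1     1     1     2     2     3     3     3     4     4     5     5     6     7     7     8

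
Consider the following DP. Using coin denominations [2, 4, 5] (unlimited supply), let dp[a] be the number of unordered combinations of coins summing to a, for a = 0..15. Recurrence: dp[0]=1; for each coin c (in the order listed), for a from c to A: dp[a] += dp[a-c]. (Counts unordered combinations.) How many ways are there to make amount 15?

4

after  coin     0     1     2     3     4     5     6     7     8     9    10    11    12    13    14    15
          2     1     0     1     0     1     0     1     0     1     0     1     0     1     0     1     0
          4     1     0     1     0     2     0     2     0     3     0     3     0     4     0     4     0
          5     1     0     1     0     2     1     2     1     3     2     4     2     5     3     6     4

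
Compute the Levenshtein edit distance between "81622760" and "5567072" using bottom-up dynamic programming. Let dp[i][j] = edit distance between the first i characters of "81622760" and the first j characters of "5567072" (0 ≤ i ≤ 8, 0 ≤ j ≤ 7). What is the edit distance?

   ''  5  5  6  7  0  7  2
''  0  1  2  3  4  5  6  7
 8  1  1  2  3  4  5  6  7
 1  2  2  2  3  4  5  6  7
 6  3  3  3  2  3  4  5  6
 2  4  4  4  3  3  4  5  5
 2  5  5  5  4  4  4  5  5
 7  6  6  6  5  4  5  4  5
 6  7  7  7  6  5  5  5  5
 0  8  8  8  7  6  5  6  6

6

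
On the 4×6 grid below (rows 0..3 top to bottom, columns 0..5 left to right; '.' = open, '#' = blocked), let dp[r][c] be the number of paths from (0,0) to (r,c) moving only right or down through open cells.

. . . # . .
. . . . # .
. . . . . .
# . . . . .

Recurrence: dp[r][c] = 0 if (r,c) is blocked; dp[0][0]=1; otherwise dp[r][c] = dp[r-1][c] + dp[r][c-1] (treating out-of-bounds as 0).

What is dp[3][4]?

r\c   0   1   2   3   4   5
  0   1   1   1   0   0   0
  1   1   2   3   3   0   0
  2   1   3   6   9   9   9
  3   0   3   9  18  27  36

27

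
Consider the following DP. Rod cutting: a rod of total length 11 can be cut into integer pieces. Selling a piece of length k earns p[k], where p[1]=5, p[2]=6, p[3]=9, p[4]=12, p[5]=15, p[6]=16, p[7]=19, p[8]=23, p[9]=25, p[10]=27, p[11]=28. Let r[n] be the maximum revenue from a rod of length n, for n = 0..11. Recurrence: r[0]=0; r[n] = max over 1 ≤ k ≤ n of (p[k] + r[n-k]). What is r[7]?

35

   n    0    1    2    3    4    5    6    7    8    9   10   11
r[n]    0    5   10   15   20   25   30   35   40   45   50   55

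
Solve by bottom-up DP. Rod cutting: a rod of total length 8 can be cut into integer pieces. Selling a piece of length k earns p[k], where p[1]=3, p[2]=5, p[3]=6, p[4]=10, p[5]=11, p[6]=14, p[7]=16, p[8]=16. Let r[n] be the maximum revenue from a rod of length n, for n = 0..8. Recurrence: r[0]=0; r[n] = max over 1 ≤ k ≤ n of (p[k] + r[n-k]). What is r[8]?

24

   n    0    1    2    3    4    5    6    7    8
r[n]    0    3    6    9   12   15   18   21   24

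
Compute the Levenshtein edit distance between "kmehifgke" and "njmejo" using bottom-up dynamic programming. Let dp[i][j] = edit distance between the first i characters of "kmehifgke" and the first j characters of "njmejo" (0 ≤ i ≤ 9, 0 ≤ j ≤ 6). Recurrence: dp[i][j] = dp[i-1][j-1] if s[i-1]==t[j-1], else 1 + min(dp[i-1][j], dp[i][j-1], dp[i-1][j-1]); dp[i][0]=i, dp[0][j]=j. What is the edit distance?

   ''  n  j  m  e  j  o
''  0  1  2  3  4  5  6
 k  1  1  2  3  4  5  6
 m  2  2  2  2  3  4  5
 e  3  3  3  3  2  3  4
 h  4  4  4  4  3  3  4
 i  5  5  5  5  4  4  4
 f  6  6  6  6  5  5  5
 g  7  7  7  7  6  6  6
 k  8  8  8  8  7  7  7
 e  9  9  9  9  8  8  8

8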